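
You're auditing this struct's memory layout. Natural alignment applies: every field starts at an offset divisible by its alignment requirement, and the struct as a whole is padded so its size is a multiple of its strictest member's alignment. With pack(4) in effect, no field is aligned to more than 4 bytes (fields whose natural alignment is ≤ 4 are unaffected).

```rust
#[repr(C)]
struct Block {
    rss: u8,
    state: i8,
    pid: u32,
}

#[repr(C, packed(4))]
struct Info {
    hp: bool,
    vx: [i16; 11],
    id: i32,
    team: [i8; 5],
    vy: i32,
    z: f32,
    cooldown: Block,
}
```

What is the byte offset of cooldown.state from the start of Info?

45

Block: @0: rss [1B, align 1] → 1; @1: state [1B, align 1] → 2; +2 pad (align 4); @4: pid [4B, align 4] → 8; size 8, align 4
@0: hp [1B, align 1] → 1
+1 pad (align 2)
@2: vx [22B, align 2] → 24
@24: id [4B, align 4] → 28
@28: team [5B, align 1] → 33
+3 pad (align 4)
@36: vy [4B, align 4] → 40
@40: z [4B, align 4] → 44
@44: cooldown [8B, align 4] → 52
within Block: state at 1
44 + 1 = 45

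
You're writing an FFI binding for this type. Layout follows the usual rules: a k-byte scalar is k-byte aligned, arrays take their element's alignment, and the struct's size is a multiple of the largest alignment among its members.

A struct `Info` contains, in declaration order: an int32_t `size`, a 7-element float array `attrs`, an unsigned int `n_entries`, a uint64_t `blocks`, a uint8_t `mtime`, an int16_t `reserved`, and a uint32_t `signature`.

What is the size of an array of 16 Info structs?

896

@0: size [4B, align 4] → 4
@4: attrs [28B, align 4] → 32
@32: n_entries [4B, align 4] → 36
+4 pad (align 8)
@40: blocks [8B, align 8] → 48
@48: mtime [1B, align 1] → 49
+1 pad (align 2)
@50: reserved [2B, align 2] → 52
@52: signature [4B, align 4] → 56
size 56, align 8
array of 16: 16 × 56 = 896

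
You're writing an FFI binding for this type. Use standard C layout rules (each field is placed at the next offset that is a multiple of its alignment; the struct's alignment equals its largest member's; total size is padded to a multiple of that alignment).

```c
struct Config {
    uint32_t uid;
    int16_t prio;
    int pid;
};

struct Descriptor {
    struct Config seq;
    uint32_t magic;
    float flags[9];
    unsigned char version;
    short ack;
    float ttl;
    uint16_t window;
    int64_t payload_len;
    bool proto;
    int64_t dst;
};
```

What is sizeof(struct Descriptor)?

Config: uid at 0 (size 4, align 4) → ends 4; prio at 4 (size 2, align 2) → ends 6; pad 2 to align 4 for pid; pid at 8 (size 4, align 4) → ends 12; total 12 bytes, alignment 4
seq at 0 (size 12, align 4) → ends 12
magic at 12 (size 4, align 4) → ends 16
flags at 16 (size 36, align 4) → ends 52
version at 52 (size 1, align 1) → ends 53
pad 1 to align 2 for ack
ack at 54 (size 2, align 2) → ends 56
ttl at 56 (size 4, align 4) → ends 60
window at 60 (size 2, align 2) → ends 62
pad 2 to align 8 for payload_len
payload_len at 64 (size 8, align 8) → ends 72
proto at 72 (size 1, align 1) → ends 73
pad 7 to align 8 for dst
dst at 80 (size 8, align 8) → ends 88
total 88 bytes, alignment 8

88 bytes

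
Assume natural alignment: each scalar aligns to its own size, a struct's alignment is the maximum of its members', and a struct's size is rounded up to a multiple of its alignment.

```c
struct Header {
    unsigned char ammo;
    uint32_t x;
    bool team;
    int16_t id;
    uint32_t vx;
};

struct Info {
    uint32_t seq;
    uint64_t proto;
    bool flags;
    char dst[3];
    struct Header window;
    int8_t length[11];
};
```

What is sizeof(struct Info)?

48

Header: ammo at 0 (size 1, align 1) → ends 1; pad 3 to align 4 for x; x at 4 (size 4, align 4) → ends 8; team at 8 (size 1, align 1) → ends 9; pad 1 to align 2 for id; id at 10 (size 2, align 2) → ends 12; vx at 12 (size 4, align 4) → ends 16; total 16 bytes, alignment 4
seq at 0 (size 4, align 4) → ends 4
pad 4 to align 8 for proto
proto at 8 (size 8, align 8) → ends 16
flags at 16 (size 1, align 1) → ends 17
dst at 17 (size 3, align 1) → ends 20
window at 20 (size 16, align 4) → ends 36
length at 36 (size 11, align 1) → ends 47
tail pad 1 to reach multiple of 8
total 48 bytes, alignment 8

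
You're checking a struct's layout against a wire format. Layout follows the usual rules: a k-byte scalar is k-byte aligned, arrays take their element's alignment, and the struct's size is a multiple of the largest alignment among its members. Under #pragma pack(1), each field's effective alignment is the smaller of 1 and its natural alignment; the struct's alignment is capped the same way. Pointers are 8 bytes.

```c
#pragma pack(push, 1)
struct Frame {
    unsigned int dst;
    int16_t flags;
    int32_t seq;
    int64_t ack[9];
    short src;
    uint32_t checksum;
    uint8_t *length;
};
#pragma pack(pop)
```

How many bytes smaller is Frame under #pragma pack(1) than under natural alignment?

natural layout:
  @0: dst [4B, align 4] → 4
  @4: flags [2B, align 2] → 6
  +2 pad (align 4)
  @8: seq [4B, align 4] → 12
  +4 pad (align 8)
  @16: ack [72B, align 8] → 88
  @88: src [2B, align 2] → 90
  +2 pad (align 4)
  @92: checksum [4B, align 4] → 96
  @96: length [8B, align 8] → 104
  size 104, align 8
packed(1) layout:
  @0: dst [4B, align 1] → 4
  @4: flags [2B, align 1] → 6
  @6: seq [4B, align 1] → 10
  @10: ack [72B, align 1] → 82
  @82: src [2B, align 1] → 84
  @84: checksum [4B, align 1] → 88
  @88: length [8B, align 1] → 96
  size 96, align 1
104 − 96 = 8

8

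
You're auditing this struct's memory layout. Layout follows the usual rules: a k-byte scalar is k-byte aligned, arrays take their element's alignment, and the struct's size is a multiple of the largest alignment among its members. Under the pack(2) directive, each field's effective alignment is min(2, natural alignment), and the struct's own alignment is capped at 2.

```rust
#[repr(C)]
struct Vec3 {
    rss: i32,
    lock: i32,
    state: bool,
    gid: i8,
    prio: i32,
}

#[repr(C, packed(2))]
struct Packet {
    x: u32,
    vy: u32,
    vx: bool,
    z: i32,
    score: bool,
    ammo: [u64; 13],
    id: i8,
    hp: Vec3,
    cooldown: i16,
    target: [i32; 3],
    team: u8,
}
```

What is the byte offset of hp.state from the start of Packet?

130

Vec3: rss at 0 (size 4, align 4) → ends 4; lock at 4 (size 4, align 4) → ends 8; state at 8 (size 1, align 1) → ends 9; gid at 9 (size 1, align 1) → ends 10; pad 2 to align 4 for prio; prio at 12 (size 4, align 4) → ends 16; total 16 bytes, alignment 4
x at 0 (size 4, align 2) → ends 4
vy at 4 (size 4, align 2) → ends 8
vx at 8 (size 1, align 1) → ends 9
pad 1 to align 2 for z
z at 10 (size 4, align 2) → ends 14
score at 14 (size 1, align 1) → ends 15
pad 1 to align 2 for ammo
ammo at 16 (size 104, align 2) → ends 120
id at 120 (size 1, align 1) → ends 121
pad 1 to align 2 for hp
hp at 122 (size 16, align 2) → ends 138
within Vec3: state at 8
122 + 8 = 130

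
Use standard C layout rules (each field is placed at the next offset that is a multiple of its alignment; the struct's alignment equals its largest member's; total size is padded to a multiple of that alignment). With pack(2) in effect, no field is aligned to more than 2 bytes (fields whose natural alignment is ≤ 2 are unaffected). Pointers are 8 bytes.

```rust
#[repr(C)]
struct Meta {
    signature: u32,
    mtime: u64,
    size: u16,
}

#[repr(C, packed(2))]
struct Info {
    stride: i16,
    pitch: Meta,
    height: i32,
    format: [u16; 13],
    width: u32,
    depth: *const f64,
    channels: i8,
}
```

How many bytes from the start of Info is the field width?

Meta: 0..4  signature  (4B, 4-aligned); 4..8  -- padding (4B); 8..16  mtime  (8B, 8-aligned); 16..18  size  (2B, 2-aligned); 18..24  -- tail padding (6B); sizeof = 24, alignof = 8
0..2  stride  (2B, 2-aligned)
2..26  pitch  (24B, 2-aligned)
26..30  height  (4B, 2-aligned)
30..56  format  (26B, 2-aligned)
56..60  width  (4B, 2-aligned)

56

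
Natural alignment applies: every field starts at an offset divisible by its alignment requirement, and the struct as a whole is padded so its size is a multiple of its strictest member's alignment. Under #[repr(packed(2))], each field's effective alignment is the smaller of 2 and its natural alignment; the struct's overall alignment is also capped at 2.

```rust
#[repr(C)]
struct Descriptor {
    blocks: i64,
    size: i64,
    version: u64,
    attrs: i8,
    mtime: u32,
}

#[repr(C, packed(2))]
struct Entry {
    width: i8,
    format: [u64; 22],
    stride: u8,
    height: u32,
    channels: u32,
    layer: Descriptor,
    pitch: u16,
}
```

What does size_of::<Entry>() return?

222

Descriptor: blocks at 0 (size 8, align 8) → ends 8; size at 8 (size 8, align 8) → ends 16; version at 16 (size 8, align 8) → ends 24; attrs at 24 (size 1, align 1) → ends 25; pad 3 to align 4 for mtime; mtime at 28 (size 4, align 4) → ends 32; total 32 bytes, alignment 8
width at 0 (size 1, align 1) → ends 1
pad 1 to align 2 for format
format at 2 (size 176, align 2) → ends 178
stride at 178 (size 1, align 1) → ends 179
pad 1 to align 2 for height
height at 180 (size 4, align 2) → ends 184
channels at 184 (size 4, align 2) → ends 188
layer at 188 (size 32, align 2) → ends 220
pitch at 220 (size 2, align 2) → ends 222
total 222 bytes, alignment 2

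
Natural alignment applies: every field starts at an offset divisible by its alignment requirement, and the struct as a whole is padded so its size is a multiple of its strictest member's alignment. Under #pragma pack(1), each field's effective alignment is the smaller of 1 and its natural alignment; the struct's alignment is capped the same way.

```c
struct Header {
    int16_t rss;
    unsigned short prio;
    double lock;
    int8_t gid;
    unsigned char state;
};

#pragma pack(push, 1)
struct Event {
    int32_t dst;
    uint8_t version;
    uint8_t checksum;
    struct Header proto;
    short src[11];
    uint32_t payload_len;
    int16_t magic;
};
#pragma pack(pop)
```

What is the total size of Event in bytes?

58

Header: 0..2  rss  (2B, 2-aligned); 2..4  prio  (2B, 2-aligned); 4..8  -- padding (4B); 8..16  lock  (8B, 8-aligned); 16..17  gid  (1B, 1-aligned); 17..18  state  (1B, 1-aligned); 18..24  -- tail padding (6B); sizeof = 24, alignof = 8
0..4  dst  (4B, 1-aligned)
4..5  version  (1B, 1-aligned)
5..6  checksum  (1B, 1-aligned)
6..30  proto  (24B, 1-aligned)
30..52  src  (22B, 1-aligned)
52..56  payload_len  (4B, 1-aligned)
56..58  magic  (2B, 1-aligned)
sizeof = 58, alignof = 1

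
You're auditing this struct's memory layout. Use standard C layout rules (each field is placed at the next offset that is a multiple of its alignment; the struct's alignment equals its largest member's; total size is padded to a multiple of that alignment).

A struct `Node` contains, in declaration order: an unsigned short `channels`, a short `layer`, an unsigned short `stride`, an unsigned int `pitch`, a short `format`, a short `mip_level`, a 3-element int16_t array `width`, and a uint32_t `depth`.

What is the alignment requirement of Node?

member alignments: channels=2, layer=2, stride=2, pitch=4, format=2, mip_level=2, width=2, depth=4
max = 4

4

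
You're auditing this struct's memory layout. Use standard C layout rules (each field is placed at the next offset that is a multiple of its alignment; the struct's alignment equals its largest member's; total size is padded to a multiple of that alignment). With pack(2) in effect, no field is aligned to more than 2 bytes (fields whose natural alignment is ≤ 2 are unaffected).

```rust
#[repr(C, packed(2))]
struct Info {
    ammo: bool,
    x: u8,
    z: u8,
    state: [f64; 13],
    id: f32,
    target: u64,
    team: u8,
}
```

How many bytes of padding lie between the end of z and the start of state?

1

0..1  ammo  (1B, 1-aligned)
1..2  x  (1B, 1-aligned)
2..3  z  (1B, 1-aligned)
3..4  -- padding (1B)
4..108  state  (104B, 2-aligned)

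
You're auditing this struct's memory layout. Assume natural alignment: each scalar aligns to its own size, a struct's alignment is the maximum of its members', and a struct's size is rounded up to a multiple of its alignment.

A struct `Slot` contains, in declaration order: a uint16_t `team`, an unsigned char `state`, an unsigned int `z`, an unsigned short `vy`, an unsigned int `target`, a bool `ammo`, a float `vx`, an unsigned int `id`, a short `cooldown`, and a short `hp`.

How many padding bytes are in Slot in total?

@0: team [2B, align 2] → 2
@2: state [1B, align 1] → 3
+1 pad (align 4)
@4: z [4B, align 4] → 8
@8: vy [2B, align 2] → 10
+2 pad (align 4)
@12: target [4B, align 4] → 16
@16: ammo [1B, align 1] → 17
+3 pad (align 4)
@20: vx [4B, align 4] → 24
@24: id [4B, align 4] → 28
@28: cooldown [2B, align 2] → 30
@30: hp [2B, align 2] → 32
size 32, align 4
data bytes 26, size 32 → padding 6

6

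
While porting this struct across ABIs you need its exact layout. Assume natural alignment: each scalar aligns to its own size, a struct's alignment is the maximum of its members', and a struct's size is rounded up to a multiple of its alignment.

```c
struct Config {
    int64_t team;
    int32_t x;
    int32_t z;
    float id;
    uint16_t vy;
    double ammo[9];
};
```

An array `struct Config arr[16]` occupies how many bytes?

1536

team at 0 (size 8, align 8) → ends 8
x at 8 (size 4, align 4) → ends 12
z at 12 (size 4, align 4) → ends 16
id at 16 (size 4, align 4) → ends 20
vy at 20 (size 2, align 2) → ends 22
pad 2 to align 8 for ammo
ammo at 24 (size 72, align 8) → ends 96
total 96 bytes, alignment 8
array of 16: 16 × 96 = 1536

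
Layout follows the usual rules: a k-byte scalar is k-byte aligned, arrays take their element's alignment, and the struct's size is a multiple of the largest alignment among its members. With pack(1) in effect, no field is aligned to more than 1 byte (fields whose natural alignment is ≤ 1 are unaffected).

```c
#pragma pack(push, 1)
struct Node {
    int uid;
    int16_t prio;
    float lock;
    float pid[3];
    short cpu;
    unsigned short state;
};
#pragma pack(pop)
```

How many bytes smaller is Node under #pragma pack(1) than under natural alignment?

natural layout:
  0..4  uid  (4B, 4-aligned)
  4..6  prio  (2B, 2-aligned)
  6..8  -- padding (2B)
  8..12  lock  (4B, 4-aligned)
  12..24  pid  (12B, 4-aligned)
  24..26  cpu  (2B, 2-aligned)
  26..28  state  (2B, 2-aligned)
  sizeof = 28, alignof = 4
packed(1) layout:
  0..4  uid  (4B, 1-aligned)
  4..6  prio  (2B, 1-aligned)
  6..10  lock  (4B, 1-aligned)
  10..22  pid  (12B, 1-aligned)
  22..24  cpu  (2B, 1-aligned)
  24..26  state  (2B, 1-aligned)
  sizeof = 26, alignof = 1
28 − 26 = 2

2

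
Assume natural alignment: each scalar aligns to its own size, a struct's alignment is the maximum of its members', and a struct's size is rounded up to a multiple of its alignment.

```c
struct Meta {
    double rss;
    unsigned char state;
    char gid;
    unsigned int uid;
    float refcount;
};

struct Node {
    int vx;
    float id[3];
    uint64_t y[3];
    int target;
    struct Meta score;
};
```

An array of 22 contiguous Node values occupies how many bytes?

1584

Meta: 0..8  rss  (8B, 8-aligned); 8..9  state  (1B, 1-aligned); 9..10  gid  (1B, 1-aligned); 10..12  -- padding (2B); 12..16  uid  (4B, 4-aligned); 16..20  refcount  (4B, 4-aligned); 20..24  -- tail padding (4B); sizeof = 24, alignof = 8
0..4  vx  (4B, 4-aligned)
4..16  id  (12B, 4-aligned)
16..40  y  (24B, 8-aligned)
40..44  target  (4B, 4-aligned)
44..48  -- padding (4B)
48..72  score  (24B, 8-aligned)
sizeof = 72, alignof = 8
array of 22: 22 × 72 = 1584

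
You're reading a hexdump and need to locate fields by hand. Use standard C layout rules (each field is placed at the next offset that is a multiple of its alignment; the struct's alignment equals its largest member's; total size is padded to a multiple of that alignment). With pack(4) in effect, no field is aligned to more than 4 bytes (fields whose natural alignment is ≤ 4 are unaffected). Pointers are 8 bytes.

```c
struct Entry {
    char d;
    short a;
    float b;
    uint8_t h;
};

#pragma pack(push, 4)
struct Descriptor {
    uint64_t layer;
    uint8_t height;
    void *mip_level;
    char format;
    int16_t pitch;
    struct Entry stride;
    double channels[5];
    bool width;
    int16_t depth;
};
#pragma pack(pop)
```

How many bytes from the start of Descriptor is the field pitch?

Entry: d at 0 (size 1, align 1) → ends 1; pad 1 to align 2 for a; a at 2 (size 2, align 2) → ends 4; b at 4 (size 4, align 4) → ends 8; h at 8 (size 1, align 1) → ends 9; tail pad 3 to reach multiple of 4; total 12 bytes, alignment 4
layer at 0 (size 8, align 4) → ends 8
height at 8 (size 1, align 1) → ends 9
pad 3 to align 4 for mip_level
mip_level at 12 (size 8, align 4) → ends 20
format at 20 (size 1, align 1) → ends 21
pad 1 to align 2 for pitch
pitch at 22 (size 2, align 2) → ends 24

22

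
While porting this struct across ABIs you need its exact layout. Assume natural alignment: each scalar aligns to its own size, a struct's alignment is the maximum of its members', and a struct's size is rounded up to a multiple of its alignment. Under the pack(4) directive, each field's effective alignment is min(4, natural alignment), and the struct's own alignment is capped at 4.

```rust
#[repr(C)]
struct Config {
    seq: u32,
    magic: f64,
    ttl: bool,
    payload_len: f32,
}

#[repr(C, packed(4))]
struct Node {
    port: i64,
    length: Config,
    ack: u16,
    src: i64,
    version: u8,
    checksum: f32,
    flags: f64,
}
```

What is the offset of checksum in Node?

48

Config: seq at 0 (size 4, align 4) → ends 4; pad 4 to align 8 for magic; magic at 8 (size 8, align 8) → ends 16; ttl at 16 (size 1, align 1) → ends 17; pad 3 to align 4 for payload_len; payload_len at 20 (size 4, align 4) → ends 24; total 24 bytes, alignment 8
port at 0 (size 8, align 4) → ends 8
length at 8 (size 24, align 4) → ends 32
ack at 32 (size 2, align 2) → ends 34
pad 2 to align 4 for src
src at 36 (size 8, align 4) → ends 44
version at 44 (size 1, align 1) → ends 45
pad 3 to align 4 for checksum
checksum at 48 (size 4, align 4) → ends 52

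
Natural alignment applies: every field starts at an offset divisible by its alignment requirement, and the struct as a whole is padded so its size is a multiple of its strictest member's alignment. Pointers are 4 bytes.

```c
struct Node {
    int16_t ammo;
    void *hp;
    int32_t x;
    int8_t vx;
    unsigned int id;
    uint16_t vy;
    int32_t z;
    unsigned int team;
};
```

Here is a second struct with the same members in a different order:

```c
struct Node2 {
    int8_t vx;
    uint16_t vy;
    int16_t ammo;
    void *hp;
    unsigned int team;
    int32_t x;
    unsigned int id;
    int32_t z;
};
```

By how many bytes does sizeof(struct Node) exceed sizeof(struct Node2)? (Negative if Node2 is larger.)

4

ammo at 0 (size 2, align 2) → ends 2
pad 2 to align 4 for hp
hp at 4 (size 4, align 4) → ends 8
x at 8 (size 4, align 4) → ends 12
vx at 12 (size 1, align 1) → ends 13
pad 3 to align 4 for id
id at 16 (size 4, align 4) → ends 20
vy at 20 (size 2, align 2) → ends 22
pad 2 to align 4 for z
z at 24 (size 4, align 4) → ends 28
team at 28 (size 4, align 4) → ends 32
total 32 bytes, alignment 4
— Node2 —
vx at 0 (size 1, align 1) → ends 1
pad 1 to align 2 for vy
vy at 2 (size 2, align 2) → ends 4
ammo at 4 (size 2, align 2) → ends 6
pad 2 to align 4 for hp
hp at 8 (size 4, align 4) → ends 12
team at 12 (size 4, align 4) → ends 16
x at 16 (size 4, align 4) → ends 20
id at 20 (size 4, align 4) → ends 24
z at 24 (size 4, align 4) → ends 28
total 28 bytes, alignment 4
32 − 28 = 4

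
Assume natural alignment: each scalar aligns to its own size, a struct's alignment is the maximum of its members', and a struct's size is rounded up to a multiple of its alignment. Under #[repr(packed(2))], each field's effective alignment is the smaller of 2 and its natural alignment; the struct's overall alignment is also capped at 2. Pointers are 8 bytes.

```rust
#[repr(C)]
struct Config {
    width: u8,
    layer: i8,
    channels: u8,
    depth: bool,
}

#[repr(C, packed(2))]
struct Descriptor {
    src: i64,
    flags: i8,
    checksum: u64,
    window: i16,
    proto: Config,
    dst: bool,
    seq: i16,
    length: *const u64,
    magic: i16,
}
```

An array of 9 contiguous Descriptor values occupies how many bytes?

342

Config: @0: width [1B, align 1] → 1; @1: layer [1B, align 1] → 2; @2: channels [1B, align 1] → 3; @3: depth [1B, align 1] → 4; size 4, align 1
@0: src [8B, align 2] → 8
@8: flags [1B, align 1] → 9
+1 pad (align 2)
@10: checksum [8B, align 2] → 18
@18: window [2B, align 2] → 20
@20: proto [4B, align 1] → 24
@24: dst [1B, align 1] → 25
+1 pad (align 2)
@26: seq [2B, align 2] → 28
@28: length [8B, align 2] → 36
@36: magic [2B, align 2] → 38
size 38, align 2
array of 9: 9 × 38 = 342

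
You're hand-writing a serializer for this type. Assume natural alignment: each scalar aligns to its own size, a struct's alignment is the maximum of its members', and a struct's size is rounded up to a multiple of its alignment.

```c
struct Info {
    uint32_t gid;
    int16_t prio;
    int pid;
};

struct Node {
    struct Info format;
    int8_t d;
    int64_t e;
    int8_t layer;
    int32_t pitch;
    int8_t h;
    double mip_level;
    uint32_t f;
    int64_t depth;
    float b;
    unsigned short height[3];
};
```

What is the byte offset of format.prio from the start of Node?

4

Info: @0: gid [4B, align 4] → 4; @4: prio [2B, align 2] → 6; +2 pad (align 4); @8: pid [4B, align 4] → 12; size 12, align 4
@0: format [12B, align 4] → 12
within Info: prio at 4
0 + 4 = 4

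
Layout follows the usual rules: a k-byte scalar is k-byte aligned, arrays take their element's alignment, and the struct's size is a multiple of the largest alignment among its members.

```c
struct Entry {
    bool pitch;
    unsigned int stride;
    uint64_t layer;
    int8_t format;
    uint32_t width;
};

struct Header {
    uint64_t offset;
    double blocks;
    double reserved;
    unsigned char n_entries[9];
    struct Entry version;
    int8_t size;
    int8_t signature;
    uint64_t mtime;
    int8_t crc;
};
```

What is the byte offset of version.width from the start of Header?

Entry: 0..1  pitch  (1B, 1-aligned); 1..4  -- padding (3B); 4..8  stride  (4B, 4-aligned); 8..16  layer  (8B, 8-aligned); 16..17  format  (1B, 1-aligned); 17..20  -- padding (3B); 20..24  width  (4B, 4-aligned); sizeof = 24, alignof = 8
0..8  offset  (8B, 8-aligned)
8..16  blocks  (8B, 8-aligned)
16..24  reserved  (8B, 8-aligned)
24..33  n_entries  (9B, 1-aligned)
33..40  -- padding (7B)
40..64  version  (24B, 8-aligned)
within Entry: width at 20
40 + 20 = 60

60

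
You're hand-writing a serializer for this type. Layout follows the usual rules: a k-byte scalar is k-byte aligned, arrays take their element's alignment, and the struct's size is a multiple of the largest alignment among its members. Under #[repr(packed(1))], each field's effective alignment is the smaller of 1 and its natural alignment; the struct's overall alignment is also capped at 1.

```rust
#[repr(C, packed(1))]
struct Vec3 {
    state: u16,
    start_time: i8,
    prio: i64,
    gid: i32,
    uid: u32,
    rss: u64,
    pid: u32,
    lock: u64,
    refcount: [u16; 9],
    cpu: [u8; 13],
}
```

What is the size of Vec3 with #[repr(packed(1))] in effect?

70

@0: state [2B, align 1] → 2
@2: start_time [1B, align 1] → 3
@3: prio [8B, align 1] → 11
@11: gid [4B, align 1] → 15
@15: uid [4B, align 1] → 19
@19: rss [8B, align 1] → 27
@27: pid [4B, align 1] → 31
@31: lock [8B, align 1] → 39
@39: refcount [18B, align 1] → 57
@57: cpu [13B, align 1] → 70
size 70, align 1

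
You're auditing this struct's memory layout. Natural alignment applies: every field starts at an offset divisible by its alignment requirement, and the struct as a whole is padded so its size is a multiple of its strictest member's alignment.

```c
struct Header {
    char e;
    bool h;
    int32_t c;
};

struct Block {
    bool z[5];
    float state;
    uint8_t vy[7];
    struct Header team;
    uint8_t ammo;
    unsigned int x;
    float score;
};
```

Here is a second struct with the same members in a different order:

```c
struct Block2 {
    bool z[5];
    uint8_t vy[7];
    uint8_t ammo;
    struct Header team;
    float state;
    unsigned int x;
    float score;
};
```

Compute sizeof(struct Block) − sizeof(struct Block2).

Header: @0: e [1B, align 1] → 1; @1: h [1B, align 1] → 2; +2 pad (align 4); @4: c [4B, align 4] → 8; size 8, align 4
@0: z [5B, align 1] → 5
+3 pad (align 4)
@8: state [4B, align 4] → 12
@12: vy [7B, align 1] → 19
+1 pad (align 4)
@20: team [8B, align 4] → 28
@28: ammo [1B, align 1] → 29
+3 pad (align 4)
@32: x [4B, align 4] → 36
@36: score [4B, align 4] → 40
size 40, align 4
— Block2 —
@0: z [5B, align 1] → 5
@5: vy [7B, align 1] → 12
@12: ammo [1B, align 1] → 13
+3 pad (align 4)
@16: team [8B, align 4] → 24
@24: state [4B, align 4] → 28
@28: x [4B, align 4] → 32
@32: score [4B, align 4] → 36
size 36, align 4
40 − 36 = 4

4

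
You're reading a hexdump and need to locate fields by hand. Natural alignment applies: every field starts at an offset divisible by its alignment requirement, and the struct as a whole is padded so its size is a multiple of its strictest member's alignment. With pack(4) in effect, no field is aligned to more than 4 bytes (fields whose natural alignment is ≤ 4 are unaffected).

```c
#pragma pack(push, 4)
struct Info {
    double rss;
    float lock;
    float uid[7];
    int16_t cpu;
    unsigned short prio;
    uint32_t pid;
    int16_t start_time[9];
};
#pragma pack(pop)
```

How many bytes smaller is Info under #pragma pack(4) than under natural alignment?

natural layout:
  rss at 0 (size 8, align 8) → ends 8
  lock at 8 (size 4, align 4) → ends 12
  uid at 12 (size 28, align 4) → ends 40
  cpu at 40 (size 2, align 2) → ends 42
  prio at 42 (size 2, align 2) → ends 44
  pid at 44 (size 4, align 4) → ends 48
  start_time at 48 (size 18, align 2) → ends 66
  tail pad 6 to reach multiple of 8
  total 72 bytes, alignment 8
packed(4) layout:
  rss at 0 (size 8, align 4) → ends 8
  lock at 8 (size 4, align 4) → ends 12
  uid at 12 (size 28, align 4) → ends 40
  cpu at 40 (size 2, align 2) → ends 42
  prio at 42 (size 2, align 2) → ends 44
  pid at 44 (size 4, align 4) → ends 48
  start_time at 48 (size 18, align 2) → ends 66
  tail pad 2 to reach multiple of 4
  total 68 bytes, alignment 4
72 − 68 = 4

4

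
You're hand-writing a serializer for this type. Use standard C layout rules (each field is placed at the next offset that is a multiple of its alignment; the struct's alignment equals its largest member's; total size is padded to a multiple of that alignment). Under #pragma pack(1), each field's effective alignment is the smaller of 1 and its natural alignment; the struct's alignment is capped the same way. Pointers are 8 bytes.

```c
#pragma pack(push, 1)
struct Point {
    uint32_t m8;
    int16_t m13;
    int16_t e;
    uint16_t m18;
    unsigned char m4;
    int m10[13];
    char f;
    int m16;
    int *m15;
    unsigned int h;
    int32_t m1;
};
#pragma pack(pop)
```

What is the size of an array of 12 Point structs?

@0: m8 [4B, align 1] → 4
@4: m13 [2B, align 1] → 6
@6: e [2B, align 1] → 8
@8: m18 [2B, align 1] → 10
@10: m4 [1B, align 1] → 11
@11: m10 [52B, align 1] → 63
@63: f [1B, align 1] → 64
@64: m16 [4B, align 1] → 68
@68: m15 [8B, align 1] → 76
@76: h [4B, align 1] → 80
@80: m1 [4B, align 1] → 84
size 84, align 1
array of 12: 12 × 84 = 1008

1008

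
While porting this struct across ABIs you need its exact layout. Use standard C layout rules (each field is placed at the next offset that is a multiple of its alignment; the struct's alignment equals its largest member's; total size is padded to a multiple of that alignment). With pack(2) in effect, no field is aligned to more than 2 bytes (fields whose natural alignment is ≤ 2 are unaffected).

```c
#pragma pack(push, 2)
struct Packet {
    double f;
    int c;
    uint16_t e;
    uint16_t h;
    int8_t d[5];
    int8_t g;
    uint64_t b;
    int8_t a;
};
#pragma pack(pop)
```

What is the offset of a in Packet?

f at 0 (size 8, align 2) → ends 8
c at 8 (size 4, align 2) → ends 12
e at 12 (size 2, align 2) → ends 14
h at 14 (size 2, align 2) → ends 16
d at 16 (size 5, align 1) → ends 21
g at 21 (size 1, align 1) → ends 22
b at 22 (size 8, align 2) → ends 30
a at 30 (size 1, align 1) → ends 31

30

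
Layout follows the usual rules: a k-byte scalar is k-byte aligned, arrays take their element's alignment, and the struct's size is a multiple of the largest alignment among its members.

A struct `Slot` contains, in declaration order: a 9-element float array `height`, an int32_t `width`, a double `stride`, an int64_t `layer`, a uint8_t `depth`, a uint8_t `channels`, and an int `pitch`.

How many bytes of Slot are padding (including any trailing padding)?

2

@0: height [36B, align 4] → 36
@36: width [4B, align 4] → 40
@40: stride [8B, align 8] → 48
@48: layer [8B, align 8] → 56
@56: depth [1B, align 1] → 57
@57: channels [1B, align 1] → 58
+2 pad (align 4)
@60: pitch [4B, align 4] → 64
size 64, align 8
data bytes 62, size 64 → padding 2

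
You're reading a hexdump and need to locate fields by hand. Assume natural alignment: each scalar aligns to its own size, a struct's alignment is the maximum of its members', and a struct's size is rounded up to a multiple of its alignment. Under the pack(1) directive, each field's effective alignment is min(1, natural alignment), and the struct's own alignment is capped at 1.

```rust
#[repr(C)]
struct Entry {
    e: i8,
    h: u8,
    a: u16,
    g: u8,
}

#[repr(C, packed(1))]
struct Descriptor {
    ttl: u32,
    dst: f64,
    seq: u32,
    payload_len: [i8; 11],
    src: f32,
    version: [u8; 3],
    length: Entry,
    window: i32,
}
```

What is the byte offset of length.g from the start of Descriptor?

38

Entry: e at 0 (size 1, align 1) → ends 1; h at 1 (size 1, align 1) → ends 2; a at 2 (size 2, align 2) → ends 4; g at 4 (size 1, align 1) → ends 5; tail pad 1 to reach multiple of 2; total 6 bytes, alignment 2
ttl at 0 (size 4, align 1) → ends 4
dst at 4 (size 8, align 1) → ends 12
seq at 12 (size 4, align 1) → ends 16
payload_len at 16 (size 11, align 1) → ends 27
src at 27 (size 4, align 1) → ends 31
version at 31 (size 3, align 1) → ends 34
length at 34 (size 6, align 1) → ends 40
within Entry: g at 4
34 + 4 = 38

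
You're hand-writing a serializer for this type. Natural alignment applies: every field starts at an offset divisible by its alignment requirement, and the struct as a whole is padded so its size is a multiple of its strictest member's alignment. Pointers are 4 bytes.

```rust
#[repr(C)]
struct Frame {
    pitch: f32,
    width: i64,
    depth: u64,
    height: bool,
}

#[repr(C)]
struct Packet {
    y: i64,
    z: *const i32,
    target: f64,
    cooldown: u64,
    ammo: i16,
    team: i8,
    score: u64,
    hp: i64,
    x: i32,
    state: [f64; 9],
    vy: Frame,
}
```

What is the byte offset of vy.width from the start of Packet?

Frame: @0: pitch [4B, align 4] → 4; +4 pad (align 8); @8: width [8B, align 8] → 16; @16: depth [8B, align 8] → 24; @24: height [1B, align 1] → 25; +7 tail pad (align 8); size 32, align 8
@0: y [8B, align 8] → 8
@8: z [4B, align 4] → 12
+4 pad (align 8)
@16: target [8B, align 8] → 24
@24: cooldown [8B, align 8] → 32
@32: ammo [2B, align 2] → 34
@34: team [1B, align 1] → 35
+5 pad (align 8)
@40: score [8B, align 8] → 48
@48: hp [8B, align 8] → 56
@56: x [4B, align 4] → 60
+4 pad (align 8)
@64: state [72B, align 8] → 136
@136: vy [32B, align 8] → 168
within Frame: width at 8
136 + 8 = 144

144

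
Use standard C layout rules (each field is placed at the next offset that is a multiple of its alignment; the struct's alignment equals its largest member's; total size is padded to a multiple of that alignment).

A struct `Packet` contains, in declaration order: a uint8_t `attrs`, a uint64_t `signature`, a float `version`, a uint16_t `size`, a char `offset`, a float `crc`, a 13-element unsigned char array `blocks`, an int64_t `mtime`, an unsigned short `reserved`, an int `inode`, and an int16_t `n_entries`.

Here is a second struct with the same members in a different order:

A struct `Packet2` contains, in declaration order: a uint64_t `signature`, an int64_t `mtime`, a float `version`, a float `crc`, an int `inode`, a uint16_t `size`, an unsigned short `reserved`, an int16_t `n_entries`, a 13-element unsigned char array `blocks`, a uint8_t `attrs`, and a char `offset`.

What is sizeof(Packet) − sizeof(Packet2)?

16

0..1  attrs  (1B, 1-aligned)
1..8  -- padding (7B)
8..16  signature  (8B, 8-aligned)
16..20  version  (4B, 4-aligned)
20..22  size  (2B, 2-aligned)
22..23  offset  (1B, 1-aligned)
23..24  -- padding (1B)
24..28  crc  (4B, 4-aligned)
28..41  blocks  (13B, 1-aligned)
41..48  -- padding (7B)
48..56  mtime  (8B, 8-aligned)
56..58  reserved  (2B, 2-aligned)
58..60  -- padding (2B)
60..64  inode  (4B, 4-aligned)
64..66  n_entries  (2B, 2-aligned)
66..72  -- tail padding (6B)
sizeof = 72, alignof = 8
— Packet2 —
0..8  signature  (8B, 8-aligned)
8..16  mtime  (8B, 8-aligned)
16..20  version  (4B, 4-aligned)
20..24  crc  (4B, 4-aligned)
24..28  inode  (4B, 4-aligned)
28..30  size  (2B, 2-aligned)
30..32  reserved  (2B, 2-aligned)
32..34  n_entries  (2B, 2-aligned)
34..47  blocks  (13B, 1-aligned)
47..48  attrs  (1B, 1-aligned)
48..49  offset  (1B, 1-aligned)
49..56  -- tail padding (7B)
sizeof = 56, alignof = 8
72 − 56 = 16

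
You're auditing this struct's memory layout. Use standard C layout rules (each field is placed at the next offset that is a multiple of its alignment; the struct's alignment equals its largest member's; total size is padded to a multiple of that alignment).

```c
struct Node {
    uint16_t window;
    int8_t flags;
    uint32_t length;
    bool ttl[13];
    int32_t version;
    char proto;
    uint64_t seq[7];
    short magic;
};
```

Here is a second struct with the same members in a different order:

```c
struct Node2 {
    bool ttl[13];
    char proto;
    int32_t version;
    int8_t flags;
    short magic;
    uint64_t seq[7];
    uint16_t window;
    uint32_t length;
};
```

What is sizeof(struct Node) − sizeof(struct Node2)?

8

0..2  window  (2B, 2-aligned)
2..3  flags  (1B, 1-aligned)
3..4  -- padding (1B)
4..8  length  (4B, 4-aligned)
8..21  ttl  (13B, 1-aligned)
21..24  -- padding (3B)
24..28  version  (4B, 4-aligned)
28..29  proto  (1B, 1-aligned)
29..32  -- padding (3B)
32..88  seq  (56B, 8-aligned)
88..90  magic  (2B, 2-aligned)
90..96  -- tail padding (6B)
sizeof = 96, alignof = 8
— Node2 —
0..13  ttl  (13B, 1-aligned)
13..14  proto  (1B, 1-aligned)
14..16  -- padding (2B)
16..20  version  (4B, 4-aligned)
20..21  flags  (1B, 1-aligned)
21..22  -- padding (1B)
22..24  magic  (2B, 2-aligned)
24..80  seq  (56B, 8-aligned)
80..82  window  (2B, 2-aligned)
82..84  -- padding (2B)
84..88  length  (4B, 4-aligned)
sizeof = 88, alignof = 8
96 − 88 = 8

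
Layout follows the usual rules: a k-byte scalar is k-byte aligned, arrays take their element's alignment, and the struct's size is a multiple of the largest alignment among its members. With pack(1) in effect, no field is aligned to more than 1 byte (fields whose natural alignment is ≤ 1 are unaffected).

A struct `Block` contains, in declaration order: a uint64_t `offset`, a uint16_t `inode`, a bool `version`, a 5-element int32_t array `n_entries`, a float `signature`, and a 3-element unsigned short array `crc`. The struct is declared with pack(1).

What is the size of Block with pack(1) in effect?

41

0..8  offset  (8B, 1-aligned)
8..10  inode  (2B, 1-aligned)
10..11  version  (1B, 1-aligned)
11..31  n_entries  (20B, 1-aligned)
31..35  signature  (4B, 1-aligned)
35..41  crc  (6B, 1-aligned)
sizeof = 41, alignof = 1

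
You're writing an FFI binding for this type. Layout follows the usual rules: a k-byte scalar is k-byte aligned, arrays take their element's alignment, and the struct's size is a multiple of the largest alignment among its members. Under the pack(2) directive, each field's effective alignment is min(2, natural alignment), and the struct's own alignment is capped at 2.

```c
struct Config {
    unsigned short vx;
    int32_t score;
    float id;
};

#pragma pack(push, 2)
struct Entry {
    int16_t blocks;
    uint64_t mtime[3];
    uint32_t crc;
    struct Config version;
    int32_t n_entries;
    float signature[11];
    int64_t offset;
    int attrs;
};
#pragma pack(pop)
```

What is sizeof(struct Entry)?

Config: 0..2  vx  (2B, 2-aligned); 2..4  -- padding (2B); 4..8  score  (4B, 4-aligned); 8..12  id  (4B, 4-aligned); sizeof = 12, alignof = 4
0..2  blocks  (2B, 2-aligned)
2..26  mtime  (24B, 2-aligned)
26..30  crc  (4B, 2-aligned)
30..42  version  (12B, 2-aligned)
42..46  n_entries  (4B, 2-aligned)
46..90  signature  (44B, 2-aligned)
90..98  offset  (8B, 2-aligned)
98..102  attrs  (4B, 2-aligned)
sizeof = 102, alignof = 2

102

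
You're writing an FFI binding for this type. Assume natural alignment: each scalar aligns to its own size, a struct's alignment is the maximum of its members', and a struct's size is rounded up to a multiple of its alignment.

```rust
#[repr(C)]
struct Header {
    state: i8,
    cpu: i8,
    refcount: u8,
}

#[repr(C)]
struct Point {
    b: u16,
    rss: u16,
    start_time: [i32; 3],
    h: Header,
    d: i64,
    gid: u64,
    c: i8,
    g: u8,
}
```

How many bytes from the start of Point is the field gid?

Header: 0..1  state  (1B, 1-aligned); 1..2  cpu  (1B, 1-aligned); 2..3  refcount  (1B, 1-aligned); sizeof = 3, alignof = 1
0..2  b  (2B, 2-aligned)
2..4  rss  (2B, 2-aligned)
4..16  start_time  (12B, 4-aligned)
16..19  h  (3B, 1-aligned)
19..24  -- padding (5B)
24..32  d  (8B, 8-aligned)
32..40  gid  (8B, 8-aligned)

32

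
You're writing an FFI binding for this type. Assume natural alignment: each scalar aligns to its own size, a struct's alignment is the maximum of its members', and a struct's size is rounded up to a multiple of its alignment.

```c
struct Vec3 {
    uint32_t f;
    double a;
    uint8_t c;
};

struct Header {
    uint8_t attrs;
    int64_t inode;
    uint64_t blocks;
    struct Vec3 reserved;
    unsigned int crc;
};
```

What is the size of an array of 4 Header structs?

Vec3: f at 0 (size 4, align 4) → ends 4; pad 4 to align 8 for a; a at 8 (size 8, align 8) → ends 16; c at 16 (size 1, align 1) → ends 17; tail pad 7 to reach multiple of 8; total 24 bytes, alignment 8
attrs at 0 (size 1, align 1) → ends 1
pad 7 to align 8 for inode
inode at 8 (size 8, align 8) → ends 16
blocks at 16 (size 8, align 8) → ends 24
reserved at 24 (size 24, align 8) → ends 48
crc at 48 (size 4, align 4) → ends 52
tail pad 4 to reach multiple of 8
total 56 bytes, alignment 8
array of 4: 4 × 56 = 224

224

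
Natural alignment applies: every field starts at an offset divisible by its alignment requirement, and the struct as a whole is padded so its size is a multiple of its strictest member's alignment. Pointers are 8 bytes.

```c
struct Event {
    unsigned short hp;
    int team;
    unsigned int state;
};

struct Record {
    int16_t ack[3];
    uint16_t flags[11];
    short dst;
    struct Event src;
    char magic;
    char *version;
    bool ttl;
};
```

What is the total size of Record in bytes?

64 bytes

Event: @0: hp [2B, align 2] → 2; +2 pad (align 4); @4: team [4B, align 4] → 8; @8: state [4B, align 4] → 12; size 12, align 4
@0: ack [6B, align 2] → 6
@6: flags [22B, align 2] → 28
@28: dst [2B, align 2] → 30
+2 pad (align 4)
@32: src [12B, align 4] → 44
@44: magic [1B, align 1] → 45
+3 pad (align 8)
@48: version [8B, align 8] → 56
@56: ttl [1B, align 1] → 57
+7 tail pad (align 8)
size 64, align 8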